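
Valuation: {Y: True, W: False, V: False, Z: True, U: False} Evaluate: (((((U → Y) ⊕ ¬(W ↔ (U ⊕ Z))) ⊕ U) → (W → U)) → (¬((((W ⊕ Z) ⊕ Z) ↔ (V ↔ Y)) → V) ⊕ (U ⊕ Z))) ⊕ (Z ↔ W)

U → Y = False → True = True
U ⊕ Z = False ⊕ True = True
W ↔ (U ⊕ Z) = False ↔ True = False
¬(W ↔ (U ⊕ Z)) = ¬False = True
(U → Y) ⊕ ¬(W ↔ (U ⊕ Z)) = True ⊕ True = False
((U → Y) ⊕ ¬(W ↔ (U ⊕ Z))) ⊕ U = False ⊕ False = False
W → U = False → False = True
(((U → Y) ⊕ ¬(W ↔ (U ⊕ Z))) ⊕ U) → (W → U) = False → True = True
W ⊕ Z = False ⊕ True = True
(W ⊕ Z) ⊕ Z = True ⊕ True = False
V ↔ Y = False ↔ True = False
((W ⊕ Z) ⊕ Z) ↔ (V ↔ Y) = False ↔ False = True
(((W ⊕ Z) ⊕ Z) ↔ (V ↔ Y)) → V = True → False = False
¬((((W ⊕ Z) ⊕ Z) ↔ (V ↔ Y)) → V) = ¬False = True
U ⊕ Z = False ⊕ True = True
¬((((W ⊕ Z) ⊕ Z) ↔ (V ↔ Y)) → V) ⊕ (U ⊕ Z) = True ⊕ True = False
((((U → Y) ⊕ ¬(W ↔ (U ⊕ Z))) ⊕ U) → (W → U)) → (¬((((W ⊕ Z) ⊕ Z) ↔ (V ↔ Y)) → V) ⊕ (U ⊕ Z)) = True → False = False
Z ↔ W = True ↔ False = False
(((((U → Y) ⊕ ¬(W ↔ (U ⊕ Z))) ⊕ U) → (W → U)) → (¬((((W ⊕ Z) ⊕ Z) ↔ (V ↔ Y)) → V) ⊕ (U ⊕ Z))) ⊕ (Z ↔ W) = False ⊕ False = False

False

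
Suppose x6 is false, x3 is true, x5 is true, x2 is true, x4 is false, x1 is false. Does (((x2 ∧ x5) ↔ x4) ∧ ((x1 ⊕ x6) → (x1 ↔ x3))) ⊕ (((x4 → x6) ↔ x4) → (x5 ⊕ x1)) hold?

x2 ∧ x5 = True ∧ True = True
(x2 ∧ x5) ↔ x4 = True ↔ False = False
x1 ⊕ x6 = False ⊕ False = False
x1 ↔ x3 = False ↔ True = False
(x1 ⊕ x6) → (x1 ↔ x3) = False → False = True
((x2 ∧ x5) ↔ x4) ∧ ((x1 ⊕ x6) → (x1 ↔ x3)) = False ∧ True = False
x4 → x6 = False → False = True
(x4 → x6) ↔ x4 = True ↔ False = False
x5 ⊕ x1 = True ⊕ False = True
((x4 → x6) ↔ x4) → (x5 ⊕ x1) = False → True = True
(((x2 ∧ x5) ↔ x4) ∧ ((x1 ⊕ x6) → (x1 ↔ x3))) ⊕ (((x4 → x6) ↔ x4) → (x5 ⊕ x1)) = False ⊕ True = True

True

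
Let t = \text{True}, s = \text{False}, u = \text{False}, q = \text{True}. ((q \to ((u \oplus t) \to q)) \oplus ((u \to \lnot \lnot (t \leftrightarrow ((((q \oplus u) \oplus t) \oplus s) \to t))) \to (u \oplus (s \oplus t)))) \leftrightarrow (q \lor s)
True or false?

\text{False}

u \oplus t = \text{False} \oplus \text{True} = \text{True}
(u \oplus t) \to q = \text{True} \to \text{True} = \text{True}
q \to ((u \oplus t) \to q) = \text{True} \to \text{True} = \text{True}
q \oplus u = \text{True} \oplus \text{False} = \text{True}
(q \oplus u) \oplus t = \text{True} \oplus \text{True} = \text{False}
((q \oplus u) \oplus t) \oplus s = \text{False} \oplus \text{False} = \text{False}
(((q \oplus u) \oplus t) \oplus s) \to t = \text{False} \to \text{True} = \text{True}
t \leftrightarrow ((((q \oplus u) \oplus t) \oplus s) \to t) = \text{True} \leftrightarrow \text{True} = \text{True}
\lnot (t \leftrightarrow ((((q \oplus u) \oplus t) \oplus s) \to t)) = \lnot \text{True} = \text{False}
\lnot \lnot (t \leftrightarrow ((((q \oplus u) \oplus t) \oplus s) \to t)) = \lnot \text{False} = \text{True}
u \to \lnot \lnot (t \leftrightarrow ((((q \oplus u) \oplus t) \oplus s) \to t)) = \text{False} \to \text{True} = \text{True}
s \oplus t = \text{False} \oplus \text{True} = \text{True}
u \oplus (s \oplus t) = \text{False} \oplus \text{True} = \text{True}
(u \to \lnot \lnot (t \leftrightarrow ((((q \oplus u) \oplus t) \oplus s) \to t))) \to (u \oplus (s \oplus t)) = \text{True} \to \text{True} = \text{True}
(q \to ((u \oplus t) \to q)) \oplus ((u \to \lnot \lnot (t \leftrightarrow ((((q \oplus u) \oplus t) \oplus s) \to t))) \to (u \oplus (s \oplus t))) = \text{True} \oplus \text{True} = \text{False}
q \lor s = \text{True} \lor \text{False} = \text{True}
((q \to ((u \oplus t) \to q)) \oplus ((u \to \lnot \lnot (t \leftrightarrow ((((q \oplus u) \oplus t) \oplus s) \to t))) \to (u \oplus (s \oplus t)))) \leftrightarrow (q \lor s) = \text{False} \leftrightarrow \text{True} = \text{False}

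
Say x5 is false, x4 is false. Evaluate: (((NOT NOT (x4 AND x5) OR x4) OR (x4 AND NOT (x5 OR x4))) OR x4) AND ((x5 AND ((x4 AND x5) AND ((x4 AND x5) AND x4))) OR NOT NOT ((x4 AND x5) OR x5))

False

Substituting x5=False, x4=False:
x4 AND x5 = False AND False = False
NOT (x4 AND x5) = NOT False = True
NOT NOT (x4 AND x5) = NOT True = False
NOT NOT (x4 AND x5) OR x4 = False OR False = False
x5 OR x4 = False OR False = False
NOT (x5 OR x4) = NOT False = True
x4 AND NOT (x5 OR x4) = False AND True = False
(NOT NOT (x4 AND x5) OR x4) OR (x4 AND NOT (x5 OR x4)) = False OR False = False
((NOT NOT (x4 AND x5) OR x4) OR (x4 AND NOT (x5 OR x4))) OR x4 = False OR False = False
x4 AND x5 = False AND False = False
x4 AND x5 = False AND False = False
(x4 AND x5) AND x4 = False AND False = False
(x4 AND x5) AND ((x4 AND x5) AND x4) = False AND False = False
x5 AND ((x4 AND x5) AND ((x4 AND x5) AND x4)) = False AND False = False
x4 AND x5 = False AND False = False
(x4 AND x5) OR x5 = False OR False = False
NOT ((x4 AND x5) OR x5) = NOT False = True
NOT NOT ((x4 AND x5) OR x5) = NOT True = False
(x5 AND ((x4 AND x5) AND ((x4 AND x5) AND x4))) OR NOT NOT ((x4 AND x5) OR x5) = False OR False = False
(((NOT NOT (x4 AND x5) OR x4) OR (x4 AND NOT (x5 OR x4))) OR x4) AND ((x5 AND ((x4 AND x5) AND ((x4 AND x5) AND x4))) OR NOT NOT ((x4 AND x5) OR x5)) = False AND False = False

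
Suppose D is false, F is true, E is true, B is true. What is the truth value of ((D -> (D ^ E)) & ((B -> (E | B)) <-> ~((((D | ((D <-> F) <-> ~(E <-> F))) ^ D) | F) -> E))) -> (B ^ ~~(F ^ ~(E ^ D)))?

D ^ E = 0 ^ 1 = 1
D -> (D ^ E) = 0 -> 1 = 1
E | B = 1 | 1 = 1
B -> (E | B) = 1 -> 1 = 1
D <-> F = 0 <-> 1 = 0
E <-> F = 1 <-> 1 = 1
~(E <-> F) = ~1 = 0
(D <-> F) <-> ~(E <-> F) = 0 <-> 0 = 1
D | ((D <-> F) <-> ~(E <-> F)) = 0 | 1 = 1
(D | ((D <-> F) <-> ~(E <-> F))) ^ D = 1 ^ 0 = 1
((D | ((D <-> F) <-> ~(E <-> F))) ^ D) | F = 1 | 1 = 1
(((D | ((D <-> F) <-> ~(E <-> F))) ^ D) | F) -> E = 1 -> 1 = 1
~((((D | ((D <-> F) <-> ~(E <-> F))) ^ D) | F) -> E) = ~1 = 0
(B -> (E | B)) <-> ~((((D | ((D <-> F) <-> ~(E <-> F))) ^ D) | F) -> E) = 1 <-> 0 = 0
(D -> (D ^ E)) & ((B -> (E | B)) <-> ~((((D | ((D <-> F) <-> ~(E <-> F))) ^ D) | F) -> E)) = 1 & 0 = 0
E ^ D = 1 ^ 0 = 1
~(E ^ D) = ~1 = 0
F ^ ~(E ^ D) = 1 ^ 0 = 1
~(F ^ ~(E ^ D)) = ~1 = 0
~~(F ^ ~(E ^ D)) = ~0 = 1
B ^ ~~(F ^ ~(E ^ D)) = 1 ^ 1 = 0
((D -> (D ^ E)) & ((B -> (E | B)) <-> ~((((D | ((D <-> F) <-> ~(E <-> F))) ^ D) | F) -> E))) -> (B ^ ~~(F ^ ~(E ^ D))) = 0 -> 0 = 1

1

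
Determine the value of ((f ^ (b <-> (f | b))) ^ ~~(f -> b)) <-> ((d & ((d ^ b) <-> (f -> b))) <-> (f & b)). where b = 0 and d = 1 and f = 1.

1

Substituting b=0, d=1, f=1:
f | b = 1 | 0 = 1
b <-> (f | b) = 0 <-> 1 = 0
f ^ (b <-> (f | b)) = 1 ^ 0 = 1
f -> b = 1 -> 0 = 0
~(f -> b) = ~0 = 1
~~(f -> b) = ~1 = 0
(f ^ (b <-> (f | b))) ^ ~~(f -> b) = 1 ^ 0 = 1
d ^ b = 1 ^ 0 = 1
f -> b = 1 -> 0 = 0
(d ^ b) <-> (f -> b) = 1 <-> 0 = 0
d & ((d ^ b) <-> (f -> b)) = 1 & 0 = 0
f & b = 1 & 0 = 0
(d & ((d ^ b) <-> (f -> b))) <-> (f & b) = 0 <-> 0 = 1
((f ^ (b <-> (f | b))) ^ ~~(f -> b)) <-> ((d & ((d ^ b) <-> (f -> b))) <-> (f & b)) = 1 <-> 1 = 1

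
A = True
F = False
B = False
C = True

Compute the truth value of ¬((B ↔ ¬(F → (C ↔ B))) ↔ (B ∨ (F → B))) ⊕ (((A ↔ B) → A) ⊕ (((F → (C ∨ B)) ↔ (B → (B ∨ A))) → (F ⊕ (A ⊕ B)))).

False

C ↔ B = True ↔ False = False
F → (C ↔ B) = False → False = True
¬(F → (C ↔ B)) = ¬True = False
B ↔ ¬(F → (C ↔ B)) = False ↔ False = True
F → B = False → False = True
B ∨ (F → B) = False ∨ True = True
(B ↔ ¬(F → (C ↔ B))) ↔ (B ∨ (F → B)) = True ↔ True = True
¬((B ↔ ¬(F → (C ↔ B))) ↔ (B ∨ (F → B))) = ¬True = False
A ↔ B = True ↔ False = False
(A ↔ B) → A = False → True = True
C ∨ B = True ∨ False = True
F → (C ∨ B) = False → True = True
B ∨ A = False ∨ True = True
B → (B ∨ A) = False → True = True
(F → (C ∨ B)) ↔ (B → (B ∨ A)) = True ↔ True = True
A ⊕ B = True ⊕ False = True
F ⊕ (A ⊕ B) = False ⊕ True = True
((F → (C ∨ B)) ↔ (B → (B ∨ A))) → (F ⊕ (A ⊕ B)) = True → True = True
((A ↔ B) → A) ⊕ (((F → (C ∨ B)) ↔ (B → (B ∨ A))) → (F ⊕ (A ⊕ B))) = True ⊕ True = False
¬((B ↔ ¬(F → (C ↔ B))) ↔ (B ∨ (F → B))) ⊕ (((A ↔ B) → A) ⊕ (((F → (C ∨ B)) ↔ (B → (B ∨ A))) → (F ⊕ (A ⊕ B)))) = False ⊕ False = False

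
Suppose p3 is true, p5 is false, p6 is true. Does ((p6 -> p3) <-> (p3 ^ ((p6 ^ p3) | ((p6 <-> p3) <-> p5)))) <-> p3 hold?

1

Substituting p3=1, p5=0, p6=1:
p6 -> p3 = 1 -> 1 = 1
p6 ^ p3 = 1 ^ 1 = 0
p6 <-> p3 = 1 <-> 1 = 1
(p6 <-> p3) <-> p5 = 1 <-> 0 = 0
(p6 ^ p3) | ((p6 <-> p3) <-> p5) = 0 | 0 = 0
p3 ^ ((p6 ^ p3) | ((p6 <-> p3) <-> p5)) = 1 ^ 0 = 1
(p6 -> p3) <-> (p3 ^ ((p6 ^ p3) | ((p6 <-> p3) <-> p5))) = 1 <-> 1 = 1
((p6 -> p3) <-> (p3 ^ ((p6 ^ p3) | ((p6 <-> p3) <-> p5)))) <-> p3 = 1 <-> 1 = 1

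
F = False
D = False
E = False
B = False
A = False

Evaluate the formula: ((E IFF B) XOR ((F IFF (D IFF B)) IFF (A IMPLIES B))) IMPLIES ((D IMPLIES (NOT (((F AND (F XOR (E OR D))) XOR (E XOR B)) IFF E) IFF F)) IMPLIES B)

Substituting F=False, D=False, E=False, B=False, A=False:
E IFF B = False IFF False = True
D IFF B = False IFF False = True
F IFF (D IFF B) = False IFF True = False
A IMPLIES B = False IMPLIES False = True
(F IFF (D IFF B)) IFF (A IMPLIES B) = False IFF True = False
(E IFF B) XOR ((F IFF (D IFF B)) IFF (A IMPLIES B)) = True XOR False = True
E OR D = False OR False = False
F XOR (E OR D) = False XOR False = False
F AND (F XOR (E OR D)) = False AND False = False
E XOR B = False XOR False = False
(F AND (F XOR (E OR D))) XOR (E XOR B) = False XOR False = False
((F AND (F XOR (E OR D))) XOR (E XOR B)) IFF E = False IFF False = True
NOT (((F AND (F XOR (E OR D))) XOR (E XOR B)) IFF E) = NOT True = False
NOT (((F AND (F XOR (E OR D))) XOR (E XOR B)) IFF E) IFF F = False IFF False = True
D IMPLIES (NOT (((F AND (F XOR (E OR D))) XOR (E XOR B)) IFF E) IFF F) = False IMPLIES True = True
(D IMPLIES (NOT (((F AND (F XOR (E OR D))) XOR (E XOR B)) IFF E) IFF F)) IMPLIES B = True IMPLIES False = False
((E IFF B) XOR ((F IFF (D IFF B)) IFF (A IMPLIES B))) IMPLIES ((D IMPLIES (NOT (((F AND (F XOR (E OR D))) XOR (E XOR B)) IFF E) IFF F)) IMPLIES B) = True IMPLIES False = False

False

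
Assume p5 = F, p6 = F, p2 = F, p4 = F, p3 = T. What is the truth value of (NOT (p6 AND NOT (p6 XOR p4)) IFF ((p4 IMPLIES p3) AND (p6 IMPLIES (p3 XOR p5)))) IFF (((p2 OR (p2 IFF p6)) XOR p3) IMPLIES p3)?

T

p6 XOR p4 = F XOR F = F
NOT (p6 XOR p4) = NOT F = T
p6 AND NOT (p6 XOR p4) = F AND T = F
NOT (p6 AND NOT (p6 XOR p4)) = NOT F = T
p4 IMPLIES p3 = F IMPLIES T = T
p3 XOR p5 = T XOR F = T
p6 IMPLIES (p3 XOR p5) = F IMPLIES T = T
(p4 IMPLIES p3) AND (p6 IMPLIES (p3 XOR p5)) = T AND T = T
NOT (p6 AND NOT (p6 XOR p4)) IFF ((p4 IMPLIES p3) AND (p6 IMPLIES (p3 XOR p5))) = T IFF T = T
p2 IFF p6 = F IFF F = T
p2 OR (p2 IFF p6) = F OR T = T
(p2 OR (p2 IFF p6)) XOR p3 = T XOR T = F
((p2 OR (p2 IFF p6)) XOR p3) IMPLIES p3 = F IMPLIES T = T
(NOT (p6 AND NOT (p6 XOR p4)) IFF ((p4 IMPLIES p3) AND (p6 IMPLIES (p3 XOR p5)))) IFF (((p2 OR (p2 IFF p6)) XOR p3) IMPLIES p3) = T IFF T = T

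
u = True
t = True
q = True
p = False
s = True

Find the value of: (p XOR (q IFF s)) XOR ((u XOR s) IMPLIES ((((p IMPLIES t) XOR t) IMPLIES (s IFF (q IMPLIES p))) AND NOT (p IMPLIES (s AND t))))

Substituting u=True, t=True, q=True, p=False, s=True:
q IFF s = True IFF True = True
p XOR (q IFF s) = False XOR True = True
u XOR s = True XOR True = False
p IMPLIES t = False IMPLIES True = True
(p IMPLIES t) XOR t = True XOR True = False
q IMPLIES p = True IMPLIES False = False
s IFF (q IMPLIES p) = True IFF False = False
((p IMPLIES t) XOR t) IMPLIES (s IFF (q IMPLIES p)) = False IMPLIES False = True
s AND t = True AND True = True
p IMPLIES (s AND t) = False IMPLIES True = True
NOT (p IMPLIES (s AND t)) = NOT True = False
(((p IMPLIES t) XOR t) IMPLIES (s IFF (q IMPLIES p))) AND NOT (p IMPLIES (s AND t)) = True AND False = False
(u XOR s) IMPLIES ((((p IMPLIES t) XOR t) IMPLIES (s IFF (q IMPLIES p))) AND NOT (p IMPLIES (s AND t))) = False IMPLIES False = True
(p XOR (q IFF s)) XOR ((u XOR s) IMPLIES ((((p IMPLIES t) XOR t) IMPLIES (s IFF (q IMPLIES p))) AND NOT (p IMPLIES (s AND t)))) = True XOR True = False

False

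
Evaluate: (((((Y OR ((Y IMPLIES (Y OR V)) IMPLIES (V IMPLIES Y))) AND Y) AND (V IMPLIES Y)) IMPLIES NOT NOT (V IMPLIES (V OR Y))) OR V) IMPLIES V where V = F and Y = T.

Y OR V = T OR F = T
Y IMPLIES (Y OR V) = T IMPLIES T = T
V IMPLIES Y = F IMPLIES T = T
(Y IMPLIES (Y OR V)) IMPLIES (V IMPLIES Y) = T IMPLIES T = T
Y OR ((Y IMPLIES (Y OR V)) IMPLIES (V IMPLIES Y)) = T OR T = T
(Y OR ((Y IMPLIES (Y OR V)) IMPLIES (V IMPLIES Y))) AND Y = T AND T = T
V IMPLIES Y = F IMPLIES T = T
((Y OR ((Y IMPLIES (Y OR V)) IMPLIES (V IMPLIES Y))) AND Y) AND (V IMPLIES Y) = T AND T = T
V OR Y = F OR T = T
V IMPLIES (V OR Y) = F IMPLIES T = T
NOT (V IMPLIES (V OR Y)) = NOT T = F
NOT NOT (V IMPLIES (V OR Y)) = NOT F = T
(((Y OR ((Y IMPLIES (Y OR V)) IMPLIES (V IMPLIES Y))) AND Y) AND (V IMPLIES Y)) IMPLIES NOT NOT (V IMPLIES (V OR Y)) = T IMPLIES T = T
((((Y OR ((Y IMPLIES (Y OR V)) IMPLIES (V IMPLIES Y))) AND Y) AND (V IMPLIES Y)) IMPLIES NOT NOT (V IMPLIES (V OR Y))) OR V = T OR F = T
(((((Y OR ((Y IMPLIES (Y OR V)) IMPLIES (V IMPLIES Y))) AND Y) AND (V IMPLIES Y)) IMPLIES NOT NOT (V IMPLIES (V OR Y))) OR V) IMPLIES V = T IMPLIES F = F

F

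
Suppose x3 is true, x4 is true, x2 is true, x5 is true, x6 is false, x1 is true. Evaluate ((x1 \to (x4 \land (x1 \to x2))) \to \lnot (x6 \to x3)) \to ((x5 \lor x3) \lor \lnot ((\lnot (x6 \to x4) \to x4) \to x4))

\text{True}

x1 \to x2 = \text{True} \to \text{True} = \text{True}
x4 \land (x1 \to x2) = \text{True} \land \text{True} = \text{True}
x1 \to (x4 \land (x1 \to x2)) = \text{True} \to \text{True} = \text{True}
x6 \to x3 = \text{False} \to \text{True} = \text{True}
\lnot (x6 \to x3) = \lnot \text{True} = \text{False}
(x1 \to (x4 \land (x1 \to x2))) \to \lnot (x6 \to x3) = \text{True} \to \text{False} = \text{False}
x5 \lor x3 = \text{True} \lor \text{True} = \text{True}
x6 \to x4 = \text{False} \to \text{True} = \text{True}
\lnot (x6 \to x4) = \lnot \text{True} = \text{False}
\lnot (x6 \to x4) \to x4 = \text{False} \to \text{True} = \text{True}
(\lnot (x6 \to x4) \to x4) \to x4 = \text{True} \to \text{True} = \text{True}
\lnot ((\lnot (x6 \to x4) \to x4) \to x4) = \lnot \text{True} = \text{False}
(x5 \lor x3) \lor \lnot ((\lnot (x6 \to x4) \to x4) \to x4) = \text{True} \lor \text{False} = \text{True}
((x1 \to (x4 \land (x1 \to x2))) \to \lnot (x6 \to x3)) \to ((x5 \lor x3) \lor \lnot ((\lnot (x6 \to x4) \to x4) \to x4)) = \text{False} \to \text{True} = \text{True}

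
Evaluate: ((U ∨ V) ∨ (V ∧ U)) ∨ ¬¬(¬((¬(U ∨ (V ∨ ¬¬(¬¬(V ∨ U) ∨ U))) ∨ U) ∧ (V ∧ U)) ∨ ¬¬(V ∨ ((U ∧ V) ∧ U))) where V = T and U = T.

Substituting V=T, U=T:
U ∨ V = T ∨ T = T
V ∧ U = T ∧ T = T
(U ∨ V) ∨ (V ∧ U) = T ∨ T = T
V ∨ U = T ∨ T = T
¬(V ∨ U) = ¬T = F
¬¬(V ∨ U) = ¬F = T
¬¬(V ∨ U) ∨ U = T ∨ T = T
¬(¬¬(V ∨ U) ∨ U) = ¬T = F
¬¬(¬¬(V ∨ U) ∨ U) = ¬F = T
V ∨ ¬¬(¬¬(V ∨ U) ∨ U) = T ∨ T = T
U ∨ (V ∨ ¬¬(¬¬(V ∨ U) ∨ U)) = T ∨ T = T
¬(U ∨ (V ∨ ¬¬(¬¬(V ∨ U) ∨ U))) = ¬T = F
¬(U ∨ (V ∨ ¬¬(¬¬(V ∨ U) ∨ U))) ∨ U = F ∨ T = T
V ∧ U = T ∧ T = T
(¬(U ∨ (V ∨ ¬¬(¬¬(V ∨ U) ∨ U))) ∨ U) ∧ (V ∧ U) = T ∧ T = T
¬((¬(U ∨ (V ∨ ¬¬(¬¬(V ∨ U) ∨ U))) ∨ U) ∧ (V ∧ U)) = ¬T = F
U ∧ V = T ∧ T = T
(U ∧ V) ∧ U = T ∧ T = T
V ∨ ((U ∧ V) ∧ U) = T ∨ T = T
¬(V ∨ ((U ∧ V) ∧ U)) = ¬T = F
¬¬(V ∨ ((U ∧ V) ∧ U)) = ¬F = T
¬((¬(U ∨ (V ∨ ¬¬(¬¬(V ∨ U) ∨ U))) ∨ U) ∧ (V ∧ U)) ∨ ¬¬(V ∨ ((U ∧ V) ∧ U)) = F ∨ T = T
¬(¬((¬(U ∨ (V ∨ ¬¬(¬¬(V ∨ U) ∨ U))) ∨ U) ∧ (V ∧ U)) ∨ ¬¬(V ∨ ((U ∧ V) ∧ U))) = ¬T = F
¬¬(¬((¬(U ∨ (V ∨ ¬¬(¬¬(V ∨ U) ∨ U))) ∨ U) ∧ (V ∧ U)) ∨ ¬¬(V ∨ ((U ∧ V) ∧ U))) = ¬F = T
((U ∨ V) ∨ (V ∧ U)) ∨ ¬¬(¬((¬(U ∨ (V ∨ ¬¬(¬¬(V ∨ U) ∨ U))) ∨ U) ∧ (V ∧ U)) ∨ ¬¬(V ∨ ((U ∧ V) ∧ U))) = T ∨ T = T

T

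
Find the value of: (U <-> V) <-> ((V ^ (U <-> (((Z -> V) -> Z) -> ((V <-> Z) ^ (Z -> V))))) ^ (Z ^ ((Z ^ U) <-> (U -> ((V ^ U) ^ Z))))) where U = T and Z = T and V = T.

F

U <-> V = T <-> T = T
Z -> V = T -> T = T
(Z -> V) -> Z = T -> T = T
V <-> Z = T <-> T = T
Z -> V = T -> T = T
(V <-> Z) ^ (Z -> V) = T ^ T = F
((Z -> V) -> Z) -> ((V <-> Z) ^ (Z -> V)) = T -> F = F
U <-> (((Z -> V) -> Z) -> ((V <-> Z) ^ (Z -> V))) = T <-> F = F
V ^ (U <-> (((Z -> V) -> Z) -> ((V <-> Z) ^ (Z -> V)))) = T ^ F = T
Z ^ U = T ^ T = F
V ^ U = T ^ T = F
(V ^ U) ^ Z = F ^ T = T
U -> ((V ^ U) ^ Z) = T -> T = T
(Z ^ U) <-> (U -> ((V ^ U) ^ Z)) = F <-> T = F
Z ^ ((Z ^ U) <-> (U -> ((V ^ U) ^ Z))) = T ^ F = T
(V ^ (U <-> (((Z -> V) -> Z) -> ((V <-> Z) ^ (Z -> V))))) ^ (Z ^ ((Z ^ U) <-> (U -> ((V ^ U) ^ Z)))) = T ^ T = F
(U <-> V) <-> ((V ^ (U <-> (((Z -> V) -> Z) -> ((V <-> Z) ^ (Z -> V))))) ^ (Z ^ ((Z ^ U) <-> (U -> ((V ^ U) ^ Z))))) = T <-> F = F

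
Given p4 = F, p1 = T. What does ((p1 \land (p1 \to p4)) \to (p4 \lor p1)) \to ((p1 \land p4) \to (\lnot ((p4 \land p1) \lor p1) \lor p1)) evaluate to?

T

p1 \to p4 = T \to F = F
p1 \land (p1 \to p4) = T \land F = F
p4 \lor p1 = F \lor T = T
(p1 \land (p1 \to p4)) \to (p4 \lor p1) = F \to T = T
p1 \land p4 = T \land F = F
p4 \land p1 = F \land T = F
(p4 \land p1) \lor p1 = F \lor T = T
\lnot ((p4 \land p1) \lor p1) = \lnot T = F
\lnot ((p4 \land p1) \lor p1) \lor p1 = F \lor T = T
(p1 \land p4) \to (\lnot ((p4 \land p1) \lor p1) \lor p1) = F \to T = T
((p1 \land (p1 \to p4)) \to (p4 \lor p1)) \to ((p1 \land p4) \to (\lnot ((p4 \land p1) \lor p1) \lor p1)) = T \to T = T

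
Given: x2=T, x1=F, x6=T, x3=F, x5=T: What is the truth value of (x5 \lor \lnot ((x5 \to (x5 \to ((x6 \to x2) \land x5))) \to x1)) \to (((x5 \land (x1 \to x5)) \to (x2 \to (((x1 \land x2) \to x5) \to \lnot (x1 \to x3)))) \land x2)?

Substituting x2=T, x1=F, x6=T, x3=F, x5=T:
x6 \to x2 = T \to T = T
(x6 \to x2) \land x5 = T \land T = T
x5 \to ((x6 \to x2) \land x5) = T \to T = T
x5 \to (x5 \to ((x6 \to x2) \land x5)) = T \to T = T
(x5 \to (x5 \to ((x6 \to x2) \land x5))) \to x1 = T \to F = F
\lnot ((x5 \to (x5 \to ((x6 \to x2) \land x5))) \to x1) = \lnot F = T
x5 \lor \lnot ((x5 \to (x5 \to ((x6 \to x2) \land x5))) \to x1) = T \lor T = T
x1 \to x5 = F \to T = T
x5 \land (x1 \to x5) = T \land T = T
x1 \land x2 = F \land T = F
(x1 \land x2) \to x5 = F \to T = T
x1 \to x3 = F \to F = T
\lnot (x1 \to x3) = \lnot T = F
((x1 \land x2) \to x5) \to \lnot (x1 \to x3) = T \to F = F
x2 \to (((x1 \land x2) \to x5) \to \lnot (x1 \to x3)) = T \to F = F
(x5 \land (x1 \to x5)) \to (x2 \to (((x1 \land x2) \to x5) \to \lnot (x1 \to x3))) = T \to F = F
((x5 \land (x1 \to x5)) \to (x2 \to (((x1 \land x2) \to x5) \to \lnot (x1 \to x3)))) \land x2 = F \land T = F
(x5 \lor \lnot ((x5 \to (x5 \to ((x6 \to x2) \land x5))) \to x1)) \to (((x5 \land (x1 \to x5)) \to (x2 \to (((x1 \land x2) \to x5) \to \lnot (x1 \to x3)))) \land x2) = T \to F = F

F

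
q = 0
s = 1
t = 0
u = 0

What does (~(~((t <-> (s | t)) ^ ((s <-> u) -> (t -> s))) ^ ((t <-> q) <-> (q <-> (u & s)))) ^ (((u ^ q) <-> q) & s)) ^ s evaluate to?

s | t = 1 | 0 = 1
t <-> (s | t) = 0 <-> 1 = 0
s <-> u = 1 <-> 0 = 0
t -> s = 0 -> 1 = 1
(s <-> u) -> (t -> s) = 0 -> 1 = 1
(t <-> (s | t)) ^ ((s <-> u) -> (t -> s)) = 0 ^ 1 = 1
~((t <-> (s | t)) ^ ((s <-> u) -> (t -> s))) = ~1 = 0
t <-> q = 0 <-> 0 = 1
u & s = 0 & 1 = 0
q <-> (u & s) = 0 <-> 0 = 1
(t <-> q) <-> (q <-> (u & s)) = 1 <-> 1 = 1
~((t <-> (s | t)) ^ ((s <-> u) -> (t -> s))) ^ ((t <-> q) <-> (q <-> (u & s))) = 0 ^ 1 = 1
~(~((t <-> (s | t)) ^ ((s <-> u) -> (t -> s))) ^ ((t <-> q) <-> (q <-> (u & s)))) = ~1 = 0
u ^ q = 0 ^ 0 = 0
(u ^ q) <-> q = 0 <-> 0 = 1
((u ^ q) <-> q) & s = 1 & 1 = 1
~(~((t <-> (s | t)) ^ ((s <-> u) -> (t -> s))) ^ ((t <-> q) <-> (q <-> (u & s)))) ^ (((u ^ q) <-> q) & s) = 0 ^ 1 = 1
(~(~((t <-> (s | t)) ^ ((s <-> u) -> (t -> s))) ^ ((t <-> q) <-> (q <-> (u & s)))) ^ (((u ^ q) <-> q) & s)) ^ s = 1 ^ 1 = 0

0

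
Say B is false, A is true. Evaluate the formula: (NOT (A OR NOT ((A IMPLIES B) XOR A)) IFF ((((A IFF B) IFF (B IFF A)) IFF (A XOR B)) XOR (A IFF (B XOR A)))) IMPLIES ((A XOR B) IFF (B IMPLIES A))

A IMPLIES B = T IMPLIES F = F
(A IMPLIES B) XOR A = F XOR T = T
NOT ((A IMPLIES B) XOR A) = NOT T = F
A OR NOT ((A IMPLIES B) XOR A) = T OR F = T
NOT (A OR NOT ((A IMPLIES B) XOR A)) = NOT T = F
A IFF B = T IFF F = F
B IFF A = F IFF T = F
(A IFF B) IFF (B IFF A) = F IFF F = T
A XOR B = T XOR F = T
((A IFF B) IFF (B IFF A)) IFF (A XOR B) = T IFF T = T
B XOR A = F XOR T = T
A IFF (B XOR A) = T IFF T = T
(((A IFF B) IFF (B IFF A)) IFF (A XOR B)) XOR (A IFF (B XOR A)) = T XOR T = F
NOT (A OR NOT ((A IMPLIES B) XOR A)) IFF ((((A IFF B) IFF (B IFF A)) IFF (A XOR B)) XOR (A IFF (B XOR A))) = F IFF F = T
A XOR B = T XOR F = T
B IMPLIES A = F IMPLIES T = T
(A XOR B) IFF (B IMPLIES A) = T IFF T = T
(NOT (A OR NOT ((A IMPLIES B) XOR A)) IFF ((((A IFF B) IFF (B IFF A)) IFF (A XOR B)) XOR (A IFF (B XOR A)))) IMPLIES ((A XOR B) IFF (B IMPLIES A)) = T IMPLIES T = T

T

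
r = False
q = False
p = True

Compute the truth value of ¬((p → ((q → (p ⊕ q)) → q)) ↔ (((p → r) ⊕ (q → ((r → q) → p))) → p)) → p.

True

Substituting r=False, q=False, p=True:
p ⊕ q = True ⊕ False = True
q → (p ⊕ q) = False → True = True
(q → (p ⊕ q)) → q = True → False = False
p → ((q → (p ⊕ q)) → q) = True → False = False
p → r = True → False = False
r → q = False → False = True
(r → q) → p = True → True = True
q → ((r → q) → p) = False → True = True
(p → r) ⊕ (q → ((r → q) → p)) = False ⊕ True = True
((p → r) ⊕ (q → ((r → q) → p))) → p = True → True = True
(p → ((q → (p ⊕ q)) → q)) ↔ (((p → r) ⊕ (q → ((r → q) → p))) → p) = False ↔ True = False
¬((p → ((q → (p ⊕ q)) → q)) ↔ (((p → r) ⊕ (q → ((r → q) → p))) → p)) = ¬False = True
¬((p → ((q → (p ⊕ q)) → q)) ↔ (((p → r) ⊕ (q → ((r → q) → p))) → p)) → p = True → True = True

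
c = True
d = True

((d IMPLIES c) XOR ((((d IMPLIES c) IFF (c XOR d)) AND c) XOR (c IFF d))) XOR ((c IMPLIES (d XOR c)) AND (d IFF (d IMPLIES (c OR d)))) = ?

False

d IMPLIES c = True IMPLIES True = True
d IMPLIES c = True IMPLIES True = True
c XOR d = True XOR True = False
(d IMPLIES c) IFF (c XOR d) = True IFF False = False
((d IMPLIES c) IFF (c XOR d)) AND c = False AND True = False
c IFF d = True IFF True = True
(((d IMPLIES c) IFF (c XOR d)) AND c) XOR (c IFF d) = False XOR True = True
(d IMPLIES c) XOR ((((d IMPLIES c) IFF (c XOR d)) AND c) XOR (c IFF d)) = True XOR True = False
d XOR c = True XOR True = False
c IMPLIES (d XOR c) = True IMPLIES False = False
c OR d = True OR True = True
d IMPLIES (c OR d) = True IMPLIES True = True
d IFF (d IMPLIES (c OR d)) = True IFF True = True
(c IMPLIES (d XOR c)) AND (d IFF (d IMPLIES (c OR d))) = False AND True = False
((d IMPLIES c) XOR ((((d IMPLIES c) IFF (c XOR d)) AND c) XOR (c IFF d))) XOR ((c IMPLIES (d XOR c)) AND (d IFF (d IMPLIES (c OR d)))) = False XOR False = False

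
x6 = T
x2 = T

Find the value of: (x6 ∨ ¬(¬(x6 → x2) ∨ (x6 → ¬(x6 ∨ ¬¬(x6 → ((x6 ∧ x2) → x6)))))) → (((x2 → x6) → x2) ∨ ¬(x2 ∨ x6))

x6 → x2 = T → T = T
¬(x6 → x2) = ¬T = F
x6 ∧ x2 = T ∧ T = T
(x6 ∧ x2) → x6 = T → T = T
x6 → ((x6 ∧ x2) → x6) = T → T = T
¬(x6 → ((x6 ∧ x2) → x6)) = ¬T = F
¬¬(x6 → ((x6 ∧ x2) → x6)) = ¬F = T
x6 ∨ ¬¬(x6 → ((x6 ∧ x2) → x6)) = T ∨ T = T
¬(x6 ∨ ¬¬(x6 → ((x6 ∧ x2) → x6))) = ¬T = F
x6 → ¬(x6 ∨ ¬¬(x6 → ((x6 ∧ x2) → x6))) = T → F = F
¬(x6 → x2) ∨ (x6 → ¬(x6 ∨ ¬¬(x6 → ((x6 ∧ x2) → x6)))) = F ∨ F = F
¬(¬(x6 → x2) ∨ (x6 → ¬(x6 ∨ ¬¬(x6 → ((x6 ∧ x2) → x6))))) = ¬F = T
x6 ∨ ¬(¬(x6 → x2) ∨ (x6 → ¬(x6 ∨ ¬¬(x6 → ((x6 ∧ x2) → x6))))) = T ∨ T = T
x2 → x6 = T → T = T
(x2 → x6) → x2 = T → T = T
x2 ∨ x6 = T ∨ T = T
¬(x2 ∨ x6) = ¬T = F
((x2 → x6) → x2) ∨ ¬(x2 ∨ x6) = T ∨ F = T
(x6 ∨ ¬(¬(x6 → x2) ∨ (x6 → ¬(x6 ∨ ¬¬(x6 → ((x6 ∧ x2) → x6)))))) → (((x2 → x6) → x2) ∨ ¬(x2 ∨ x6)) = T → T = T

T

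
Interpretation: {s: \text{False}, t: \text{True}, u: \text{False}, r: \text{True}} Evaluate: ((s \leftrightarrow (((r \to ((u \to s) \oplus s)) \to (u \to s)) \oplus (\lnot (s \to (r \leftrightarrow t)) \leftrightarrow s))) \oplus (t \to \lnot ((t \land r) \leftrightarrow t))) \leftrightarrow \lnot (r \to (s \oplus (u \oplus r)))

\text{False}

u \to s = \text{False} \to \text{False} = \text{True}
(u \to s) \oplus s = \text{True} \oplus \text{False} = \text{True}
r \to ((u \to s) \oplus s) = \text{True} \to \text{True} = \text{True}
u \to s = \text{False} \to \text{False} = \text{True}
(r \to ((u \to s) \oplus s)) \to (u \to s) = \text{True} \to \text{True} = \text{True}
r \leftrightarrow t = \text{True} \leftrightarrow \text{True} = \text{True}
s \to (r \leftrightarrow t) = \text{False} \to \text{True} = \text{True}
\lnot (s \to (r \leftrightarrow t)) = \lnot \text{True} = \text{False}
\lnot (s \to (r \leftrightarrow t)) \leftrightarrow s = \text{False} \leftrightarrow \text{False} = \text{True}
((r \to ((u \to s) \oplus s)) \to (u \to s)) \oplus (\lnot (s \to (r \leftrightarrow t)) \leftrightarrow s) = \text{True} \oplus \text{True} = \text{False}
s \leftrightarrow (((r \to ((u \to s) \oplus s)) \to (u \to s)) \oplus (\lnot (s \to (r \leftrightarrow t)) \leftrightarrow s)) = \text{False} \leftrightarrow \text{False} = \text{True}
t \land r = \text{True} \land \text{True} = \text{True}
(t \land r) \leftrightarrow t = \text{True} \leftrightarrow \text{True} = \text{True}
\lnot ((t \land r) \leftrightarrow t) = \lnot \text{True} = \text{False}
t \to \lnot ((t \land r) \leftrightarrow t) = \text{True} \to \text{False} = \text{False}
(s \leftrightarrow (((r \to ((u \to s) \oplus s)) \to (u \to s)) \oplus (\lnot (s \to (r \leftrightarrow t)) \leftrightarrow s))) \oplus (t \to \lnot ((t \land r) \leftrightarrow t)) = \text{True} \oplus \text{False} = \text{True}
u \oplus r = \text{False} \oplus \text{True} = \text{True}
s \oplus (u \oplus r) = \text{False} \oplus \text{True} = \text{True}
r \to (s \oplus (u \oplus r)) = \text{True} \to \text{True} = \text{True}
\lnot (r \to (s \oplus (u \oplus r))) = \lnot \text{True} = \text{False}
((s \leftrightarrow (((r \to ((u \to s) \oplus s)) \to (u \to s)) \oplus (\lnot (s \to (r \leftrightarrow t)) \leftrightarrow s))) \oplus (t \to \lnot ((t \land r) \leftrightarrow t))) \leftrightarrow \lnot (r \to (s \oplus (u \oplus r))) = \text{True} \leftrightarrow \text{False} = \text{False}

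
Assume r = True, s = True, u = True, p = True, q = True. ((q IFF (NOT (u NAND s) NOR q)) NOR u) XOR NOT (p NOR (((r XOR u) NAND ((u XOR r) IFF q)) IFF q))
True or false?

u NAND s = True NAND True = False
NOT (u NAND s) = NOT False = True
NOT (u NAND s) NOR q = True NOR True = False
q IFF (NOT (u NAND s) NOR q) = True IFF False = False
(q IFF (NOT (u NAND s) NOR q)) NOR u = False NOR True = False
r XOR u = True XOR True = False
u XOR r = True XOR True = False
(u XOR r) IFF q = False IFF True = False
(r XOR u) NAND ((u XOR r) IFF q) = False NAND False = True
((r XOR u) NAND ((u XOR r) IFF q)) IFF q = True IFF True = True
p NOR (((r XOR u) NAND ((u XOR r) IFF q)) IFF q) = True NOR True = False
NOT (p NOR (((r XOR u) NAND ((u XOR r) IFF q)) IFF q)) = NOT False = True
((q IFF (NOT (u NAND s) NOR q)) NOR u) XOR NOT (p NOR (((r XOR u) NAND ((u XOR r) IFF q)) IFF q)) = False XOR True = True

True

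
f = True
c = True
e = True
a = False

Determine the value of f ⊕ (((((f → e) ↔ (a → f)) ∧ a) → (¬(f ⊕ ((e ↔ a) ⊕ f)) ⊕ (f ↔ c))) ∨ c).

False

Substituting f=True, c=True, e=True, a=False:
f → e = True → True = True
a → f = False → True = True
(f → e) ↔ (a → f) = True ↔ True = True
((f → e) ↔ (a → f)) ∧ a = True ∧ False = False
e ↔ a = True ↔ False = False
(e ↔ a) ⊕ f = False ⊕ True = True
f ⊕ ((e ↔ a) ⊕ f) = True ⊕ True = False
¬(f ⊕ ((e ↔ a) ⊕ f)) = ¬False = True
f ↔ c = True ↔ True = True
¬(f ⊕ ((e ↔ a) ⊕ f)) ⊕ (f ↔ c) = True ⊕ True = False
(((f → e) ↔ (a → f)) ∧ a) → (¬(f ⊕ ((e ↔ a) ⊕ f)) ⊕ (f ↔ c)) = False → False = True
((((f → e) ↔ (a → f)) ∧ a) → (¬(f ⊕ ((e ↔ a) ⊕ f)) ⊕ (f ↔ c))) ∨ c = True ∨ True = True
f ⊕ (((((f → e) ↔ (a → f)) ∧ a) → (¬(f ⊕ ((e ↔ a) ⊕ f)) ⊕ (f ↔ c))) ∨ c) = True ⊕ True = False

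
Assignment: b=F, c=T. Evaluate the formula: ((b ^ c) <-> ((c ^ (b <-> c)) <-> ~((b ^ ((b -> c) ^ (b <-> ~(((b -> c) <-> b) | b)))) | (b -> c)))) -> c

b ^ c = F ^ T = T
b <-> c = F <-> T = F
c ^ (b <-> c) = T ^ F = T
b -> c = F -> T = T
b -> c = F -> T = T
(b -> c) <-> b = T <-> F = F
((b -> c) <-> b) | b = F | F = F
~(((b -> c) <-> b) | b) = ~F = T
b <-> ~(((b -> c) <-> b) | b) = F <-> T = F
(b -> c) ^ (b <-> ~(((b -> c) <-> b) | b)) = T ^ F = T
b ^ ((b -> c) ^ (b <-> ~(((b -> c) <-> b) | b))) = F ^ T = T
b -> c = F -> T = T
(b ^ ((b -> c) ^ (b <-> ~(((b -> c) <-> b) | b)))) | (b -> c) = T | T = T
~((b ^ ((b -> c) ^ (b <-> ~(((b -> c) <-> b) | b)))) | (b -> c)) = ~T = F
(c ^ (b <-> c)) <-> ~((b ^ ((b -> c) ^ (b <-> ~(((b -> c) <-> b) | b)))) | (b -> c)) = T <-> F = F
(b ^ c) <-> ((c ^ (b <-> c)) <-> ~((b ^ ((b -> c) ^ (b <-> ~(((b -> c) <-> b) | b)))) | (b -> c))) = T <-> F = F
((b ^ c) <-> ((c ^ (b <-> c)) <-> ~((b ^ ((b -> c) ^ (b <-> ~(((b -> c) <-> b) | b)))) | (b -> c)))) -> c = F -> T = T

T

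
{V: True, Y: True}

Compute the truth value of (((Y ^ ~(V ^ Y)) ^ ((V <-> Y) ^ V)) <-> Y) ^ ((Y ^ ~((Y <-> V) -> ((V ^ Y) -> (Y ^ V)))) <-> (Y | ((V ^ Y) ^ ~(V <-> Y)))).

True

V ^ Y = True ^ True = False
~(V ^ Y) = ~False = True
Y ^ ~(V ^ Y) = True ^ True = False
V <-> Y = True <-> True = True
(V <-> Y) ^ V = True ^ True = False
(Y ^ ~(V ^ Y)) ^ ((V <-> Y) ^ V) = False ^ False = False
((Y ^ ~(V ^ Y)) ^ ((V <-> Y) ^ V)) <-> Y = False <-> True = False
Y <-> V = True <-> True = True
V ^ Y = True ^ True = False
Y ^ V = True ^ True = False
(V ^ Y) -> (Y ^ V) = False -> False = True
(Y <-> V) -> ((V ^ Y) -> (Y ^ V)) = True -> True = True
~((Y <-> V) -> ((V ^ Y) -> (Y ^ V))) = ~True = False
Y ^ ~((Y <-> V) -> ((V ^ Y) -> (Y ^ V))) = True ^ False = True
V ^ Y = True ^ True = False
V <-> Y = True <-> True = True
~(V <-> Y) = ~True = False
(V ^ Y) ^ ~(V <-> Y) = False ^ False = False
Y | ((V ^ Y) ^ ~(V <-> Y)) = True | False = True
(Y ^ ~((Y <-> V) -> ((V ^ Y) -> (Y ^ V)))) <-> (Y | ((V ^ Y) ^ ~(V <-> Y))) = True <-> True = True
(((Y ^ ~(V ^ Y)) ^ ((V <-> Y) ^ V)) <-> Y) ^ ((Y ^ ~((Y <-> V) -> ((V ^ Y) -> (Y ^ V)))) <-> (Y | ((V ^ Y) ^ ~(V <-> Y)))) = False ^ True = True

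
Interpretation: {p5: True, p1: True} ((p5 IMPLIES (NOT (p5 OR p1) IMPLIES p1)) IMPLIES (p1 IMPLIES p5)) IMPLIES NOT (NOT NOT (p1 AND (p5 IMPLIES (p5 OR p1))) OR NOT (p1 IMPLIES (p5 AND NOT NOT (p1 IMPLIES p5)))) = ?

p5 OR p1 = True OR True = True
NOT (p5 OR p1) = NOT True = False
NOT (p5 OR p1) IMPLIES p1 = False IMPLIES True = True
p5 IMPLIES (NOT (p5 OR p1) IMPLIES p1) = True IMPLIES True = True
p1 IMPLIES p5 = True IMPLIES True = True
(p5 IMPLIES (NOT (p5 OR p1) IMPLIES p1)) IMPLIES (p1 IMPLIES p5) = True IMPLIES True = True
p5 OR p1 = True OR True = True
p5 IMPLIES (p5 OR p1) = True IMPLIES True = True
p1 AND (p5 IMPLIES (p5 OR p1)) = True AND True = True
NOT (p1 AND (p5 IMPLIES (p5 OR p1))) = NOT True = False
NOT NOT (p1 AND (p5 IMPLIES (p5 OR p1))) = NOT False = True
p1 IMPLIES p5 = True IMPLIES True = True
NOT (p1 IMPLIES p5) = NOT True = False
NOT NOT (p1 IMPLIES p5) = NOT False = True
p5 AND NOT NOT (p1 IMPLIES p5) = True AND True = True
p1 IMPLIES (p5 AND NOT NOT (p1 IMPLIES p5)) = True IMPLIES True = True
NOT (p1 IMPLIES (p5 AND NOT NOT (p1 IMPLIES p5))) = NOT True = False
NOT NOT (p1 AND (p5 IMPLIES (p5 OR p1))) OR NOT (p1 IMPLIES (p5 AND NOT NOT (p1 IMPLIES p5))) = True OR False = True
NOT (NOT NOT (p1 AND (p5 IMPLIES (p5 OR p1))) OR NOT (p1 IMPLIES (p5 AND NOT NOT (p1 IMPLIES p5)))) = NOT True = False
((p5 IMPLIES (NOT (p5 OR p1) IMPLIES p1)) IMPLIES (p1 IMPLIES p5)) IMPLIES NOT (NOT NOT (p1 AND (p5 IMPLIES (p5 OR p1))) OR NOT (p1 IMPLIES (p5 AND NOT NOT (p1 IMPLIES p5)))) = True IMPLIES False = False

False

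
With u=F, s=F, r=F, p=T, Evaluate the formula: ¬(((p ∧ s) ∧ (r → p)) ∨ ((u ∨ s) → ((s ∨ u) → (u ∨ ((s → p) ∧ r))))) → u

T

p ∧ s = T ∧ F = F
r → p = F → T = T
(p ∧ s) ∧ (r → p) = F ∧ T = F
u ∨ s = F ∨ F = F
s ∨ u = F ∨ F = F
s → p = F → T = T
(s → p) ∧ r = T ∧ F = F
u ∨ ((s → p) ∧ r) = F ∨ F = F
(s ∨ u) → (u ∨ ((s → p) ∧ r)) = F → F = T
(u ∨ s) → ((s ∨ u) → (u ∨ ((s → p) ∧ r))) = F → T = T
((p ∧ s) ∧ (r → p)) ∨ ((u ∨ s) → ((s ∨ u) → (u ∨ ((s → p) ∧ r)))) = F ∨ T = T
¬(((p ∧ s) ∧ (r → p)) ∨ ((u ∨ s) → ((s ∨ u) → (u ∨ ((s → p) ∧ r))))) = ¬T = F
¬(((p ∧ s) ∧ (r → p)) ∨ ((u ∨ s) → ((s ∨ u) → (u ∨ ((s → p) ∧ r))))) → u = F → F = T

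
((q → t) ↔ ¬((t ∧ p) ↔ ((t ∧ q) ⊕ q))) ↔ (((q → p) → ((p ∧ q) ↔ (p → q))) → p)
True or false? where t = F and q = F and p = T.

q → t = F → F = T
t ∧ p = F ∧ T = F
t ∧ q = F ∧ F = F
(t ∧ q) ⊕ q = F ⊕ F = F
(t ∧ p) ↔ ((t ∧ q) ⊕ q) = F ↔ F = T
¬((t ∧ p) ↔ ((t ∧ q) ⊕ q)) = ¬T = F
(q → t) ↔ ¬((t ∧ p) ↔ ((t ∧ q) ⊕ q)) = T ↔ F = F
q → p = F → T = T
p ∧ q = T ∧ F = F
p → q = T → F = F
(p ∧ q) ↔ (p → q) = F ↔ F = T
(q → p) → ((p ∧ q) ↔ (p → q)) = T → T = T
((q → p) → ((p ∧ q) ↔ (p → q))) → p = T → T = T
((q → t) ↔ ¬((t ∧ p) ↔ ((t ∧ q) ⊕ q))) ↔ (((q → p) → ((p ∧ q) ↔ (p → q))) → p) = F ↔ T = F

F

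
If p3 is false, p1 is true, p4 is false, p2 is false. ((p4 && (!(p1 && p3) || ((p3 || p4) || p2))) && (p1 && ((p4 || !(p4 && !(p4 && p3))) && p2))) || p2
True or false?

0

p1 && p3 = 1 && 0 = 0
!(p1 && p3) = !0 = 1
p3 || p4 = 0 || 0 = 0
(p3 || p4) || p2 = 0 || 0 = 0
!(p1 && p3) || ((p3 || p4) || p2) = 1 || 0 = 1
p4 && (!(p1 && p3) || ((p3 || p4) || p2)) = 0 && 1 = 0
p4 && p3 = 0 && 0 = 0
!(p4 && p3) = !0 = 1
p4 && !(p4 && p3) = 0 && 1 = 0
!(p4 && !(p4 && p3)) = !0 = 1
p4 || !(p4 && !(p4 && p3)) = 0 || 1 = 1
(p4 || !(p4 && !(p4 && p3))) && p2 = 1 && 0 = 0
p1 && ((p4 || !(p4 && !(p4 && p3))) && p2) = 1 && 0 = 0
(p4 && (!(p1 && p3) || ((p3 || p4) || p2))) && (p1 && ((p4 || !(p4 && !(p4 && p3))) && p2)) = 0 && 0 = 0
((p4 && (!(p1 && p3) || ((p3 || p4) || p2))) && (p1 && ((p4 || !(p4 && !(p4 && p3))) && p2))) || p2 = 0 || 0 = 0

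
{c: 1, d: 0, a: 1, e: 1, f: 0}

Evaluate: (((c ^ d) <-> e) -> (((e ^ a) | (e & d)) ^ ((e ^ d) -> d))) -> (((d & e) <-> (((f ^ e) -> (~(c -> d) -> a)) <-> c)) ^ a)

1

c ^ d = 1 ^ 0 = 1
(c ^ d) <-> e = 1 <-> 1 = 1
e ^ a = 1 ^ 1 = 0
e & d = 1 & 0 = 0
(e ^ a) | (e & d) = 0 | 0 = 0
e ^ d = 1 ^ 0 = 1
(e ^ d) -> d = 1 -> 0 = 0
((e ^ a) | (e & d)) ^ ((e ^ d) -> d) = 0 ^ 0 = 0
((c ^ d) <-> e) -> (((e ^ a) | (e & d)) ^ ((e ^ d) -> d)) = 1 -> 0 = 0
d & e = 0 & 1 = 0
f ^ e = 0 ^ 1 = 1
c -> d = 1 -> 0 = 0
~(c -> d) = ~0 = 1
~(c -> d) -> a = 1 -> 1 = 1
(f ^ e) -> (~(c -> d) -> a) = 1 -> 1 = 1
((f ^ e) -> (~(c -> d) -> a)) <-> c = 1 <-> 1 = 1
(d & e) <-> (((f ^ e) -> (~(c -> d) -> a)) <-> c) = 0 <-> 1 = 0
((d & e) <-> (((f ^ e) -> (~(c -> d) -> a)) <-> c)) ^ a = 0 ^ 1 = 1
(((c ^ d) <-> e) -> (((e ^ a) | (e & d)) ^ ((e ^ d) -> d))) -> (((d & e) <-> (((f ^ e) -> (~(c -> d) -> a)) <-> c)) ^ a) = 0 -> 1 = 1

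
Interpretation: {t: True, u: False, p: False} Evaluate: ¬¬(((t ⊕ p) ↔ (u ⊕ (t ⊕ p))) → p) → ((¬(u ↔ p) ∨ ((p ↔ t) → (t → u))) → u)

True

t ⊕ p = True ⊕ False = True
t ⊕ p = True ⊕ False = True
u ⊕ (t ⊕ p) = False ⊕ True = True
(t ⊕ p) ↔ (u ⊕ (t ⊕ p)) = True ↔ True = True
((t ⊕ p) ↔ (u ⊕ (t ⊕ p))) → p = True → False = False
¬(((t ⊕ p) ↔ (u ⊕ (t ⊕ p))) → p) = ¬False = True
¬¬(((t ⊕ p) ↔ (u ⊕ (t ⊕ p))) → p) = ¬True = False
u ↔ p = False ↔ False = True
¬(u ↔ p) = ¬True = False
p ↔ t = False ↔ True = False
t → u = True → False = False
(p ↔ t) → (t → u) = False → False = True
¬(u ↔ p) ∨ ((p ↔ t) → (t → u)) = False ∨ True = True
(¬(u ↔ p) ∨ ((p ↔ t) → (t → u))) → u = True → False = False
¬¬(((t ⊕ p) ↔ (u ⊕ (t ⊕ p))) → p) → ((¬(u ↔ p) ∨ ((p ↔ t) → (t → u))) → u) = False → False = True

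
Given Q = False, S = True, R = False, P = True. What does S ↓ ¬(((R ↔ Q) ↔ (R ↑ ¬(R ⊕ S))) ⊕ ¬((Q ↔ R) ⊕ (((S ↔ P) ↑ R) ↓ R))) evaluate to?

False

R ↔ Q = False ↔ False = True
R ⊕ S = False ⊕ True = True
¬(R ⊕ S) = ¬True = False
R ↑ ¬(R ⊕ S) = False ↑ False = True
(R ↔ Q) ↔ (R ↑ ¬(R ⊕ S)) = True ↔ True = True
Q ↔ R = False ↔ False = True
S ↔ P = True ↔ True = True
(S ↔ P) ↑ R = True ↑ False = True
((S ↔ P) ↑ R) ↓ R = True ↓ False = False
(Q ↔ R) ⊕ (((S ↔ P) ↑ R) ↓ R) = True ⊕ False = True
¬((Q ↔ R) ⊕ (((S ↔ P) ↑ R) ↓ R)) = ¬True = False
((R ↔ Q) ↔ (R ↑ ¬(R ⊕ S))) ⊕ ¬((Q ↔ R) ⊕ (((S ↔ P) ↑ R) ↓ R)) = True ⊕ False = True
¬(((R ↔ Q) ↔ (R ↑ ¬(R ⊕ S))) ⊕ ¬((Q ↔ R) ⊕ (((S ↔ P) ↑ R) ↓ R))) = ¬True = False
S ↓ ¬(((R ↔ Q) ↔ (R ↑ ¬(R ⊕ S))) ⊕ ¬((Q ↔ R) ⊕ (((S ↔ P) ↑ R) ↓ R))) = True ↓ False = False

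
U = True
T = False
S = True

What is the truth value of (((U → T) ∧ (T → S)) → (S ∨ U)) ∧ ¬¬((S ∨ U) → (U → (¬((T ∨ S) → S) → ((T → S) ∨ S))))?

True

U → T = True → False = False
T → S = False → True = True
(U → T) ∧ (T → S) = False ∧ True = False
S ∨ U = True ∨ True = True
((U → T) ∧ (T → S)) → (S ∨ U) = False → True = True
S ∨ U = True ∨ True = True
T ∨ S = False ∨ True = True
(T ∨ S) → S = True → True = True
¬((T ∨ S) → S) = ¬True = False
T → S = False → True = True
(T → S) ∨ S = True ∨ True = True
¬((T ∨ S) → S) → ((T → S) ∨ S) = False → True = True
U → (¬((T ∨ S) → S) → ((T → S) ∨ S)) = True → True = True
(S ∨ U) → (U → (¬((T ∨ S) → S) → ((T → S) ∨ S))) = True → True = True
¬((S ∨ U) → (U → (¬((T ∨ S) → S) → ((T → S) ∨ S)))) = ¬True = False
¬¬((S ∨ U) → (U → (¬((T ∨ S) → S) → ((T → S) ∨ S)))) = ¬False = True
(((U → T) ∧ (T → S)) → (S ∨ U)) ∧ ¬¬((S ∨ U) → (U → (¬((T ∨ S) → S) → ((T → S) ∨ S)))) = True ∧ True = True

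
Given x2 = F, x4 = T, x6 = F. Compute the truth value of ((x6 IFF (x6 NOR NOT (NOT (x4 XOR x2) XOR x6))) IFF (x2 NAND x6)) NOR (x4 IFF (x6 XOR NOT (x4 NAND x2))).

F

Substituting x2=F, x4=T, x6=F:
x4 XOR x2 = T XOR F = T
NOT (x4 XOR x2) = NOT T = F
NOT (x4 XOR x2) XOR x6 = F XOR F = F
NOT (NOT (x4 XOR x2) XOR x6) = NOT F = T
x6 NOR NOT (NOT (x4 XOR x2) XOR x6) = F NOR T = F
x6 IFF (x6 NOR NOT (NOT (x4 XOR x2) XOR x6)) = F IFF F = T
x2 NAND x6 = F NAND F = T
(x6 IFF (x6 NOR NOT (NOT (x4 XOR x2) XOR x6))) IFF (x2 NAND x6) = T IFF T = T
x4 NAND x2 = T NAND F = T
NOT (x4 NAND x2) = NOT T = F
x6 XOR NOT (x4 NAND x2) = F XOR F = F
x4 IFF (x6 XOR NOT (x4 NAND x2)) = T IFF F = F
((x6 IFF (x6 NOR NOT (NOT (x4 XOR x2) XOR x6))) IFF (x2 NAND x6)) NOR (x4 IFF (x6 XOR NOT (x4 NAND x2))) = T NOR F = F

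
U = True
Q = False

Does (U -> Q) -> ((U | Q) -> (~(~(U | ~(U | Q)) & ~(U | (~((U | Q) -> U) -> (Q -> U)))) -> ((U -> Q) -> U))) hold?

U -> Q = True -> False = False
U | Q = True | False = True
U | Q = True | False = True
~(U | Q) = ~True = False
U | ~(U | Q) = True | False = True
~(U | ~(U | Q)) = ~True = False
U | Q = True | False = True
(U | Q) -> U = True -> True = True
~((U | Q) -> U) = ~True = False
Q -> U = False -> True = True
~((U | Q) -> U) -> (Q -> U) = False -> True = True
U | (~((U | Q) -> U) -> (Q -> U)) = True | True = True
~(U | (~((U | Q) -> U) -> (Q -> U))) = ~True = False
~(U | ~(U | Q)) & ~(U | (~((U | Q) -> U) -> (Q -> U))) = False & False = False
~(~(U | ~(U | Q)) & ~(U | (~((U | Q) -> U) -> (Q -> U)))) = ~False = True
U -> Q = True -> False = False
(U -> Q) -> U = False -> True = True
~(~(U | ~(U | Q)) & ~(U | (~((U | Q) -> U) -> (Q -> U)))) -> ((U -> Q) -> U) = True -> True = True
(U | Q) -> (~(~(U | ~(U | Q)) & ~(U | (~((U | Q) -> U) -> (Q -> U)))) -> ((U -> Q) -> U)) = True -> True = True
(U -> Q) -> ((U | Q) -> (~(~(U | ~(U | Q)) & ~(U | (~((U | Q) -> U) -> (Q -> U)))) -> ((U -> Q) -> U))) = False -> True = True

True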